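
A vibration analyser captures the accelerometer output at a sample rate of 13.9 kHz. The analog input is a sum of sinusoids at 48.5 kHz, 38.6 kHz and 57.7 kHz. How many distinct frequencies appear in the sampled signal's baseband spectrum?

fs/2 = 6.95 kHz.
48.5 kHz mod fs = 6.8 kHz.
6.8 kHz ≤ fs/2 = 6.95 kHz, appears at 6.8 kHz.
38.6 kHz mod fs = 10.8 kHz.
10.8 kHz > fs/2 = 6.95 kHz, folds to fs − 10.8 kHz = 3.1 kHz.
57.7 kHz mod fs = 2.1 kHz.
2.1 kHz ≤ fs/2 = 6.95 kHz, appears at 2.1 kHz.
Distinct values: {2.1 kHz, 3.1 kHz, 6.8 kHz} → 3.

3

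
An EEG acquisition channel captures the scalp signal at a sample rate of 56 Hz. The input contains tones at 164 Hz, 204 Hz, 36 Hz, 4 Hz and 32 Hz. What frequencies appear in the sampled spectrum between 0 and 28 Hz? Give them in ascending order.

4 Hz, 20 Hz, 24 Hz

fs/2 = 28 Hz.
164 Hz mod fs = 52 Hz.
52 Hz > fs/2 = 28 Hz, folds to fs − 52 Hz = 4 Hz.
204 Hz mod fs = 36 Hz.
36 Hz > fs/2 = 28 Hz, folds to fs − 36 Hz = 20 Hz.
36 Hz > fs/2 = 28 Hz, folds to fs − 36 Hz = 20 Hz.
4 Hz ≤ fs/2 = 28 Hz, passes unchanged.
32 Hz > fs/2 = 28 Hz, folds to fs − 32 Hz = 24 Hz.
Distinct values: {4 Hz, 20 Hz, 24 Hz}.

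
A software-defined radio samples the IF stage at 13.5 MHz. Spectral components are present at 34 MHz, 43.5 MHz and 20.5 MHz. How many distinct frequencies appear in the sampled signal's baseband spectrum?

fs/2 = 6.75 MHz.
34 MHz mod fs = 7 MHz.
7 MHz > fs/2 = 6.75 MHz, folds to fs − 7 MHz = 6.5 MHz.
43.5 MHz mod fs = 3 MHz.
3 MHz ≤ fs/2 = 6.75 MHz, appears at 3 MHz.
20.5 MHz mod fs = 7 MHz.
7 MHz > fs/2 = 6.75 MHz, folds to fs − 7 MHz = 6.5 MHz.
Distinct values: {3 MHz, 6.5 MHz} → 2.

2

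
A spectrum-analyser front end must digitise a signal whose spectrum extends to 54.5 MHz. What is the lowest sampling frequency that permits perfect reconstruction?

Nyquist rate = 2 × 54.5 MHz = 109 MHz.

109 MHz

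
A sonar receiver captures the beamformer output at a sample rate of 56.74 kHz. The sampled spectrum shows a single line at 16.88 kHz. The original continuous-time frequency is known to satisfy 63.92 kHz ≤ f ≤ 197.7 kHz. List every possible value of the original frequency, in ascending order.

73.62 kHz, 96.6 kHz, 130.36 kHz, 153.34 kHz, 187.1 kHz

Frequencies that alias to 16.88 kHz are k·fs ± 16.88 kHz for integer k ≥ 0.
k=0: 16.88 kHz.
k=1: 39.86 kHz, 73.62 kHz.
k=2: 96.6 kHz, 130.36 kHz.
k=3: 153.34 kHz, 187.1 kHz.
k=4: 210.08 kHz, 243.84 kHz.
Within [63.92 kHz, 197.7 kHz]: 73.62 kHz, 96.6 kHz, 130.36 kHz, 153.34 kHz, 187.1 kHz.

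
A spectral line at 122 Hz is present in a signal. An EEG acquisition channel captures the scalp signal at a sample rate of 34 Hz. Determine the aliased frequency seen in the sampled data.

122 Hz mod fs = 20 Hz.
20 Hz > fs/2 = 17 Hz, folds to fs − 20 Hz = 14 Hz.

14 Hz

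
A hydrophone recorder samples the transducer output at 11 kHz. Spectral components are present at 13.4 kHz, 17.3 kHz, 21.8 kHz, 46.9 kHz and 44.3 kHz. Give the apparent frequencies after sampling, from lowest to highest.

0.2 kHz, 0.3 kHz, 2.4 kHz, 2.9 kHz, 4.7 kHz

fs/2 = 5.5 kHz.
13.4 kHz mod fs = 2.4 kHz.
2.4 kHz ≤ fs/2 = 5.5 kHz, appears at 2.4 kHz.
17.3 kHz mod fs = 6.3 kHz.
6.3 kHz > fs/2 = 5.5 kHz, folds to fs − 6.3 kHz = 4.7 kHz.
21.8 kHz mod fs = 10.8 kHz.
10.8 kHz > fs/2 = 5.5 kHz, folds to fs − 10.8 kHz = 0.2 kHz.
46.9 kHz mod fs = 2.9 kHz.
2.9 kHz ≤ fs/2 = 5.5 kHz, appears at 2.9 kHz.
44.3 kHz mod fs = 0.3 kHz.
0.3 kHz ≤ fs/2 = 5.5 kHz, appears at 0.3 kHz.
Distinct values: {0.2 kHz, 0.3 kHz, 2.4 kHz, 2.9 kHz, 4.7 kHz}.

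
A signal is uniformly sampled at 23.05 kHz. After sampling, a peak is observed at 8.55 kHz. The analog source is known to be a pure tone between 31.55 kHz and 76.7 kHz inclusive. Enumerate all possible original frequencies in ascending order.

Frequencies that alias to 8.55 kHz are k·fs ± 8.55 kHz for integer k ≥ 0.
k=0: 8.55 kHz.
k=1: 14.5 kHz, 31.6 kHz.
k=2: 37.55 kHz, 54.65 kHz.
k=3: 60.6 kHz, 77.7 kHz.
k=4: 83.65 kHz, 100.75 kHz.
Within [31.55 kHz, 76.7 kHz]: 31.6 kHz, 37.55 kHz, 54.65 kHz, 60.6 kHz.

31.6 kHz, 37.55 kHz, 54.65 kHz, 60.6 kHz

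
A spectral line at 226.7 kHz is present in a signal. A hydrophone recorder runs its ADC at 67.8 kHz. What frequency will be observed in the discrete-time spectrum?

226.7 kHz mod fs = 23.3 kHz.
23.3 kHz ≤ fs/2 = 33.9 kHz, appears at 23.3 kHz.

23.3 kHz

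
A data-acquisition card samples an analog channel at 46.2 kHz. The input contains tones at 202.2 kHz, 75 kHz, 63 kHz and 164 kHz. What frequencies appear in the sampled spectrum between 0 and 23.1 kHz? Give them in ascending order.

16.8 kHz, 17.4 kHz, 20.8 kHz

fs/2 = 23.1 kHz.
202.2 kHz mod fs = 17.4 kHz.
17.4 kHz ≤ fs/2 = 23.1 kHz, appears at 17.4 kHz.
75 kHz mod fs = 28.8 kHz.
28.8 kHz > fs/2 = 23.1 kHz, folds to fs − 28.8 kHz = 17.4 kHz.
63 kHz mod fs = 16.8 kHz.
16.8 kHz ≤ fs/2 = 23.1 kHz, appears at 16.8 kHz.
164 kHz mod fs = 25.4 kHz.
25.4 kHz > fs/2 = 23.1 kHz, folds to fs − 25.4 kHz = 20.8 kHz.
Distinct values: {16.8 kHz, 17.4 kHz, 20.8 kHz}.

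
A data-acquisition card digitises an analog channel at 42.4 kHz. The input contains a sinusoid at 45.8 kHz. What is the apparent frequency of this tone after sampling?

45.8 kHz mod fs = 3.4 kHz.
3.4 kHz ≤ fs/2 = 21.2 kHz, appears at 3.4 kHz.

3.4 kHz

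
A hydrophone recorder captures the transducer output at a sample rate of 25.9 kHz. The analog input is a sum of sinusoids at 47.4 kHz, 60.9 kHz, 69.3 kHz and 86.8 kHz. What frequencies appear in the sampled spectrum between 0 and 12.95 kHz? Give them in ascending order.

fs/2 = 12.95 kHz.
47.4 kHz mod fs = 21.5 kHz.
21.5 kHz > fs/2 = 12.95 kHz, folds to fs − 21.5 kHz = 4.4 kHz.
60.9 kHz mod fs = 9.1 kHz.
9.1 kHz ≤ fs/2 = 12.95 kHz, appears at 9.1 kHz.
69.3 kHz mod fs = 17.5 kHz.
17.5 kHz > fs/2 = 12.95 kHz, folds to fs − 17.5 kHz = 8.4 kHz.
86.8 kHz mod fs = 9.1 kHz.
9.1 kHz ≤ fs/2 = 12.95 kHz, appears at 9.1 kHz.
Distinct values: {4.4 kHz, 8.4 kHz, 9.1 kHz}.

4.4 kHz, 8.4 kHz, 9.1 kHz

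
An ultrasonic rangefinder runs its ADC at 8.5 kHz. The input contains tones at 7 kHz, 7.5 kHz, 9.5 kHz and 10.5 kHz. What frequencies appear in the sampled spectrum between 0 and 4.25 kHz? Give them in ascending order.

1 kHz, 1.5 kHz, 2 kHz

fs/2 = 4.25 kHz.
7 kHz > fs/2 = 4.25 kHz, folds to fs − 7 kHz = 1.5 kHz.
7.5 kHz > fs/2 = 4.25 kHz, folds to fs − 7.5 kHz = 1 kHz.
9.5 kHz mod fs = 1 kHz.
1 kHz ≤ fs/2 = 4.25 kHz, appears at 1 kHz.
10.5 kHz mod fs = 2 kHz.
2 kHz ≤ fs/2 = 4.25 kHz, appears at 2 kHz.
Distinct values: {1 kHz, 1.5 kHz, 2 kHz}.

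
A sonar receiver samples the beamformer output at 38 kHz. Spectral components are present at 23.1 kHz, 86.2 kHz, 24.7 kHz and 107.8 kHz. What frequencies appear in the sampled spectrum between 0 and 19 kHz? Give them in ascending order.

6.2 kHz, 10.2 kHz, 13.3 kHz, 14.9 kHz

fs/2 = 19 kHz.
23.1 kHz > fs/2 = 19 kHz, folds to fs − 23.1 kHz = 14.9 kHz.
86.2 kHz mod fs = 10.2 kHz.
10.2 kHz ≤ fs/2 = 19 kHz, appears at 10.2 kHz.
24.7 kHz > fs/2 = 19 kHz, folds to fs − 24.7 kHz = 13.3 kHz.
107.8 kHz mod fs = 31.8 kHz.
31.8 kHz > fs/2 = 19 kHz, folds to fs − 31.8 kHz = 6.2 kHz.
Distinct values: {6.2 kHz, 10.2 kHz, 13.3 kHz, 14.9 kHz}.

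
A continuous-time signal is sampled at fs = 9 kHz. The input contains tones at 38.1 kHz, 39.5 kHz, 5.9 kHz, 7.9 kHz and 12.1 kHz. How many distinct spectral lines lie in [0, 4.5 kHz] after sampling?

fs/2 = 4.5 kHz.
38.1 kHz mod fs = 2.1 kHz.
2.1 kHz ≤ fs/2 = 4.5 kHz, appears at 2.1 kHz.
39.5 kHz mod fs = 3.5 kHz.
3.5 kHz ≤ fs/2 = 4.5 kHz, appears at 3.5 kHz.
5.9 kHz > fs/2 = 4.5 kHz, folds to fs − 5.9 kHz = 3.1 kHz.
7.9 kHz > fs/2 = 4.5 kHz, folds to fs − 7.9 kHz = 1.1 kHz.
12.1 kHz mod fs = 3.1 kHz.
3.1 kHz ≤ fs/2 = 4.5 kHz, appears at 3.1 kHz.
Distinct values: {1.1 kHz, 2.1 kHz, 3.1 kHz, 3.5 kHz} → 4.

4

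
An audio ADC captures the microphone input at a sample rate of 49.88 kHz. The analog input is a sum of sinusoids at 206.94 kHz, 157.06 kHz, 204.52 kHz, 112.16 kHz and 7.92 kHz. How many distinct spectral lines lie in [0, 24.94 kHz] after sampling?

4

fs/2 = 24.94 kHz.
206.94 kHz mod fs = 7.42 kHz.
7.42 kHz ≤ fs/2 = 24.94 kHz, appears at 7.42 kHz.
157.06 kHz mod fs = 7.42 kHz.
7.42 kHz ≤ fs/2 = 24.94 kHz, appears at 7.42 kHz.
204.52 kHz mod fs = 5 kHz.
5 kHz ≤ fs/2 = 24.94 kHz, appears at 5 kHz.
112.16 kHz mod fs = 12.4 kHz.
12.4 kHz ≤ fs/2 = 24.94 kHz, appears at 12.4 kHz.
7.92 kHz ≤ fs/2 = 24.94 kHz, passes unchanged.
Distinct values: {5 kHz, 7.42 kHz, 7.92 kHz, 12.4 kHz} → 4.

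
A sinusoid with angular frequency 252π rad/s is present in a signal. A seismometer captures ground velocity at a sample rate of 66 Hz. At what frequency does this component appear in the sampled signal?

ω = 252π rad/s → f = ω/(2π) = 126 Hz.
126 Hz mod fs = 60 Hz.
60 Hz > fs/2 = 33 Hz, folds to fs − 60 Hz = 6 Hz.

6 Hz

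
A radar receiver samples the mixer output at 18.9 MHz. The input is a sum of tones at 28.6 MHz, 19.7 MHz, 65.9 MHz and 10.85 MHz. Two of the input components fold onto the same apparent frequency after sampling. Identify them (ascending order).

fs/2 = 9.45 MHz.
28.6 MHz mod fs = 9.7 MHz.
9.7 MHz > fs/2 = 9.45 MHz, folds to fs − 9.7 MHz = 9.2 MHz.
19.7 MHz mod fs = 0.8 MHz.
0.8 MHz ≤ fs/2 = 9.45 MHz, appears at 0.8 MHz.
65.9 MHz mod fs = 9.2 MHz.
9.2 MHz ≤ fs/2 = 9.45 MHz, appears at 9.2 MHz.
10.85 MHz > fs/2 = 9.45 MHz, folds to fs − 10.85 MHz = 8.05 MHz.
28.6 MHz and 65.9 MHz both map to 9.2 MHz.

28.6 MHz, 65.9 MHz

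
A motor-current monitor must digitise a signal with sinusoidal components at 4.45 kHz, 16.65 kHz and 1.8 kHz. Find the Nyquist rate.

Highest-frequency component: 16.65 kHz.
Nyquist rate = 2 × 16.65 kHz = 33.3 kHz.

33.3 kHz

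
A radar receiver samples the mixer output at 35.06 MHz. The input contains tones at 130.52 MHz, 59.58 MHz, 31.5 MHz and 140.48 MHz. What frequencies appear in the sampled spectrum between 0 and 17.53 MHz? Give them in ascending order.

0.24 MHz, 3.56 MHz, 9.72 MHz, 10.54 MHz

fs/2 = 17.53 MHz.
130.52 MHz mod fs = 25.34 MHz.
25.34 MHz > fs/2 = 17.53 MHz, folds to fs − 25.34 MHz = 9.72 MHz.
59.58 MHz mod fs = 24.52 MHz.
24.52 MHz > fs/2 = 17.53 MHz, folds to fs − 24.52 MHz = 10.54 MHz.
31.5 MHz > fs/2 = 17.53 MHz, folds to fs − 31.5 MHz = 3.56 MHz.
140.48 MHz mod fs = 0.24 MHz.
0.24 MHz ≤ fs/2 = 17.53 MHz, appears at 0.24 MHz.
Distinct values: {0.24 MHz, 3.56 MHz, 9.72 MHz, 10.54 MHz}.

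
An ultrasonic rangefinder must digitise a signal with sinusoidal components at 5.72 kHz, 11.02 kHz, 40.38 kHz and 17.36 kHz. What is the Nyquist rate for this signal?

Highest-frequency component: 40.38 kHz.
Nyquist rate = 2 × 40.38 kHz = 80.76 kHz.

80.76 kHz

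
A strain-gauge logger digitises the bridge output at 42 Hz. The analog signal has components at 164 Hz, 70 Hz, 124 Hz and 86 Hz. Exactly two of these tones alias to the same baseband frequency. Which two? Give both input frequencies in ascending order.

fs/2 = 21 Hz.
164 Hz mod fs = 38 Hz.
38 Hz > fs/2 = 21 Hz, folds to fs − 38 Hz = 4 Hz.
70 Hz mod fs = 28 Hz.
28 Hz > fs/2 = 21 Hz, folds to fs − 28 Hz = 14 Hz.
124 Hz mod fs = 40 Hz.
40 Hz > fs/2 = 21 Hz, folds to fs − 40 Hz = 2 Hz.
86 Hz mod fs = 2 Hz.
2 Hz ≤ fs/2 = 21 Hz, appears at 2 Hz.
86 Hz and 124 Hz both map to 2 Hz.

86 Hz, 124 Hz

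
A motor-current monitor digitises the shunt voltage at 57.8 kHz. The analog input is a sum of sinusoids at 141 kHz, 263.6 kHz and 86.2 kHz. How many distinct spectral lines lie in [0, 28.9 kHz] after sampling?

2

fs/2 = 28.9 kHz.
141 kHz mod fs = 25.4 kHz.
25.4 kHz ≤ fs/2 = 28.9 kHz, appears at 25.4 kHz.
263.6 kHz mod fs = 32.4 kHz.
32.4 kHz > fs/2 = 28.9 kHz, folds to fs − 32.4 kHz = 25.4 kHz.
86.2 kHz mod fs = 28.4 kHz.
28.4 kHz ≤ fs/2 = 28.9 kHz, appears at 28.4 kHz.
Distinct values: {25.4 kHz, 28.4 kHz} → 2.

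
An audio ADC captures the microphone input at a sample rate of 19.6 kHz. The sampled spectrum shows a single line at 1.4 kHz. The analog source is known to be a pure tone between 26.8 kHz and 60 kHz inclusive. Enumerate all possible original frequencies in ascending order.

Frequencies that alias to 1.4 kHz are k·fs ± 1.4 kHz for integer k ≥ 0.
k=0: 1.4 kHz.
k=1: 18.2 kHz, 21 kHz.
k=2: 37.8 kHz, 40.6 kHz.
k=3: 57.4 kHz, 60.2 kHz.
k=4: 77 kHz, 79.8 kHz.
Within [26.8 kHz, 60 kHz]: 37.8 kHz, 40.6 kHz, 57.4 kHz.

37.8 kHz, 40.6 kHz, 57.4 kHz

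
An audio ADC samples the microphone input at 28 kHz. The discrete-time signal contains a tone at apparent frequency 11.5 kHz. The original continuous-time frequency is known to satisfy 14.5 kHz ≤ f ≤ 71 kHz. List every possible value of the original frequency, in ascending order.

16.5 kHz, 39.5 kHz, 44.5 kHz, 67.5 kHz

Frequencies that alias to 11.5 kHz are k·fs ± 11.5 kHz for integer k ≥ 0.
k=0: 11.5 kHz.
k=1: 16.5 kHz, 39.5 kHz.
k=2: 44.5 kHz, 67.5 kHz.
k=3: 72.5 kHz, 95.5 kHz.
Within [14.5 kHz, 71 kHz]: 16.5 kHz, 39.5 kHz, 44.5 kHz, 67.5 kHz.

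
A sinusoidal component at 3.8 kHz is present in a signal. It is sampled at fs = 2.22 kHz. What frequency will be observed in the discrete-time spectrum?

0.64 kHz

3.8 kHz mod fs = 1.58 kHz.
1.58 kHz > fs/2 = 1.11 kHz, folds to fs − 1.58 kHz = 0.64 kHz.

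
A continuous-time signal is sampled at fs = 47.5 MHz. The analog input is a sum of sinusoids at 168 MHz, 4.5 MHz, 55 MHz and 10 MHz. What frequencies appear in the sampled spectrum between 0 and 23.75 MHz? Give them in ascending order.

4.5 MHz, 7.5 MHz, 10 MHz, 22 MHz

fs/2 = 23.75 MHz.
168 MHz mod fs = 25.5 MHz.
25.5 MHz > fs/2 = 23.75 MHz, folds to fs − 25.5 MHz = 22 MHz.
4.5 MHz ≤ fs/2 = 23.75 MHz, passes unchanged.
55 MHz mod fs = 7.5 MHz.
7.5 MHz ≤ fs/2 = 23.75 MHz, appears at 7.5 MHz.
10 MHz ≤ fs/2 = 23.75 MHz, passes unchanged.
Distinct values: {4.5 MHz, 7.5 MHz, 10 MHz, 22 MHz}.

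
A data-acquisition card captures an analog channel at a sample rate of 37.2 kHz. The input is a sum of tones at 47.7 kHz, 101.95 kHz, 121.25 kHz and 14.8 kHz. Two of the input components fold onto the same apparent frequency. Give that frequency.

9.65 kHz

fs/2 = 18.6 kHz.
47.7 kHz mod fs = 10.5 kHz.
10.5 kHz ≤ fs/2 = 18.6 kHz, appears at 10.5 kHz.
101.95 kHz mod fs = 27.55 kHz.
27.55 kHz > fs/2 = 18.6 kHz, folds to fs − 27.55 kHz = 9.65 kHz.
121.25 kHz mod fs = 9.65 kHz.
9.65 kHz ≤ fs/2 = 18.6 kHz, appears at 9.65 kHz.
14.8 kHz ≤ fs/2 = 18.6 kHz, passes unchanged.
101.95 kHz and 121.25 kHz both map to 9.65 kHz.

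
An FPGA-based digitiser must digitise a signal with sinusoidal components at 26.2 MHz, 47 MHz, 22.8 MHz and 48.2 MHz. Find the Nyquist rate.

96.4 MHz

Highest-frequency component: 48.2 MHz.
Nyquist rate = 2 × 48.2 MHz = 96.4 MHz.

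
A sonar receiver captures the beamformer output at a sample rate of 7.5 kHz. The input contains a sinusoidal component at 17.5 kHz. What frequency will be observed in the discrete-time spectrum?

2.5 kHz

17.5 kHz mod fs = 2.5 kHz.
2.5 kHz ≤ fs/2 = 3.75 kHz, appears at 2.5 kHz.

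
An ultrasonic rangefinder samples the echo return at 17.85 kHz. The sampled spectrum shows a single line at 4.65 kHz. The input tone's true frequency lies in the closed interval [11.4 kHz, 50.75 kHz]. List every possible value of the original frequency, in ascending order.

13.2 kHz, 22.5 kHz, 31.05 kHz, 40.35 kHz, 48.9 kHz

Frequencies that alias to 4.65 kHz are k·fs ± 4.65 kHz for integer k ≥ 0.
k=0: 4.65 kHz.
k=1: 13.2 kHz, 22.5 kHz.
k=2: 31.05 kHz, 40.35 kHz.
k=3: 48.9 kHz, 58.2 kHz.
k=4: 66.75 kHz, 76.05 kHz.
Within [11.4 kHz, 50.75 kHz]: 13.2 kHz, 22.5 kHz, 31.05 kHz, 40.35 kHz, 48.9 kHz.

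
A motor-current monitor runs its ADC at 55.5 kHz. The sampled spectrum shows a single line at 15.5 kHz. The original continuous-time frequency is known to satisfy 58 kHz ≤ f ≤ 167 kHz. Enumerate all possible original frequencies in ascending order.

71 kHz, 95.5 kHz, 126.5 kHz, 151 kHz

Frequencies that alias to 15.5 kHz are k·fs ± 15.5 kHz for integer k ≥ 0.
k=0: 15.5 kHz.
k=1: 40 kHz, 71 kHz.
k=2: 95.5 kHz, 126.5 kHz.
k=3: 151 kHz, 182 kHz.
k=4: 206.5 kHz, 237.5 kHz.
Within [58 kHz, 167 kHz]: 71 kHz, 95.5 kHz, 126.5 kHz, 151 kHz.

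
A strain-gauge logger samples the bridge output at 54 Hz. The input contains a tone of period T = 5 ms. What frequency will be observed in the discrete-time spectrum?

T = 5 ms → f = 1/T = 200 Hz.
200 Hz mod fs = 38 Hz.
38 Hz > fs/2 = 27 Hz, folds to fs − 38 Hz = 16 Hz.

16 Hz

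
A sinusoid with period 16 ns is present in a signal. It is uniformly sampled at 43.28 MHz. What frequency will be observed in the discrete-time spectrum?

19.22 MHz

T = 16 ns → f = 1/T = 62.5 MHz.
62.5 MHz mod fs = 19.22 MHz.
19.22 MHz ≤ fs/2 = 21.64 MHz, appears at 19.22 MHz.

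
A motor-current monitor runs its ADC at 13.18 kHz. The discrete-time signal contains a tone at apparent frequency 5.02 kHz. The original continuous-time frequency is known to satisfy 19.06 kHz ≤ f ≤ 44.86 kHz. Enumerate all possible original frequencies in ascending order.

Frequencies that alias to 5.02 kHz are k·fs ± 5.02 kHz for integer k ≥ 0.
k=0: 5.02 kHz.
k=1: 8.16 kHz, 18.2 kHz.
k=2: 21.34 kHz, 31.38 kHz.
k=3: 34.52 kHz, 44.56 kHz.
k=4: 47.7 kHz, 57.74 kHz.
Within [19.06 kHz, 44.86 kHz]: 21.34 kHz, 31.38 kHz, 34.52 kHz, 44.56 kHz.

21.34 kHz, 31.38 kHz, 34.52 kHz, 44.56 kHz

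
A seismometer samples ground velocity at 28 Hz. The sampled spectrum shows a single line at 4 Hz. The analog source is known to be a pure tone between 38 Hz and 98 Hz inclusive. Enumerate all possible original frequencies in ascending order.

Frequencies that alias to 4 Hz are k·fs ± 4 Hz for integer k ≥ 0.
k=0: 4 Hz.
k=1: 24 Hz, 32 Hz.
k=2: 52 Hz, 60 Hz.
k=3: 80 Hz, 88 Hz.
k=4: 108 Hz, 116 Hz.
Within [38 Hz, 98 Hz]: 52 Hz, 60 Hz, 80 Hz, 88 Hz.

52 Hz, 60 Hz, 80 Hz, 88 Hz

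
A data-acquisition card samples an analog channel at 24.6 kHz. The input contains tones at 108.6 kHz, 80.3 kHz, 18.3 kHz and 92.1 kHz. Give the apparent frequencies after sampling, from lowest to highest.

fs/2 = 12.3 kHz.
108.6 kHz mod fs = 10.2 kHz.
10.2 kHz ≤ fs/2 = 12.3 kHz, appears at 10.2 kHz.
80.3 kHz mod fs = 6.5 kHz.
6.5 kHz ≤ fs/2 = 12.3 kHz, appears at 6.5 kHz.
18.3 kHz > fs/2 = 12.3 kHz, folds to fs − 18.3 kHz = 6.3 kHz.
92.1 kHz mod fs = 18.3 kHz.
18.3 kHz > fs/2 = 12.3 kHz, folds to fs − 18.3 kHz = 6.3 kHz.
Distinct values: {6.3 kHz, 6.5 kHz, 10.2 kHz}.

6.3 kHz, 6.5 kHz, 10.2 kHz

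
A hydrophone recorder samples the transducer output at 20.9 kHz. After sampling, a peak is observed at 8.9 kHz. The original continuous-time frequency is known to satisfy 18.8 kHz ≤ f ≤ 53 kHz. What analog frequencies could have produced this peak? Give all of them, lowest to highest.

29.8 kHz, 32.9 kHz, 50.7 kHz

Frequencies that alias to 8.9 kHz are k·fs ± 8.9 kHz for integer k ≥ 0.
k=0: 8.9 kHz.
k=1: 12 kHz, 29.8 kHz.
k=2: 32.9 kHz, 50.7 kHz.
k=3: 53.8 kHz, 71.6 kHz.
Within [18.8 kHz, 53 kHz]: 29.8 kHz, 32.9 kHz, 50.7 kHz.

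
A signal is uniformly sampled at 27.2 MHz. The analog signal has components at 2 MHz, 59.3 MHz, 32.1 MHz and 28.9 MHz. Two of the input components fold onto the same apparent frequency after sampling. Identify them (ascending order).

32.1 MHz, 59.3 MHz

fs/2 = 13.6 MHz.
2 MHz ≤ fs/2 = 13.6 MHz, passes unchanged.
59.3 MHz mod fs = 4.9 MHz.
4.9 MHz ≤ fs/2 = 13.6 MHz, appears at 4.9 MHz.
32.1 MHz mod fs = 4.9 MHz.
4.9 MHz ≤ fs/2 = 13.6 MHz, appears at 4.9 MHz.
28.9 MHz mod fs = 1.7 MHz.
1.7 MHz ≤ fs/2 = 13.6 MHz, appears at 1.7 MHz.
32.1 MHz and 59.3 MHz both map to 4.9 MHz.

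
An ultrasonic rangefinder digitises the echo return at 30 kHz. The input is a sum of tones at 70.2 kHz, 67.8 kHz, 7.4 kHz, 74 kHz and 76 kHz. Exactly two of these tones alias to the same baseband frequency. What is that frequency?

fs/2 = 15 kHz.
70.2 kHz mod fs = 10.2 kHz.
10.2 kHz ≤ fs/2 = 15 kHz, appears at 10.2 kHz.
67.8 kHz mod fs = 7.8 kHz.
7.8 kHz ≤ fs/2 = 15 kHz, appears at 7.8 kHz.
7.4 kHz ≤ fs/2 = 15 kHz, passes unchanged.
74 kHz mod fs = 14 kHz.
14 kHz ≤ fs/2 = 15 kHz, appears at 14 kHz.
76 kHz mod fs = 16 kHz.
16 kHz > fs/2 = 15 kHz, folds to fs − 16 kHz = 14 kHz.
74 kHz and 76 kHz both map to 14 kHz.

14 kHz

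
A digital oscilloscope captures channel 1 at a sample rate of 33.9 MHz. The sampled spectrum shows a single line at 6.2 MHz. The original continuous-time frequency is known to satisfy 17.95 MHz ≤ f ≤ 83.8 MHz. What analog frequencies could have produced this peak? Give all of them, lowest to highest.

Frequencies that alias to 6.2 MHz are k·fs ± 6.2 MHz for integer k ≥ 0.
k=0: 6.2 MHz.
k=1: 27.7 MHz, 40.1 MHz.
k=2: 61.6 MHz, 74 MHz.
k=3: 95.5 MHz, 107.9 MHz.
Within [17.95 MHz, 83.8 MHz]: 27.7 MHz, 40.1 MHz, 61.6 MHz, 74 MHz.

27.7 MHz, 40.1 MHz, 61.6 MHz, 74 MHz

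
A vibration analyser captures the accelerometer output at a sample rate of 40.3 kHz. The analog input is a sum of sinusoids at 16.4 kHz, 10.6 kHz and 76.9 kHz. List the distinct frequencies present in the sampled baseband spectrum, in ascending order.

3.7 kHz, 10.6 kHz, 16.4 kHz

fs/2 = 20.15 kHz.
16.4 kHz ≤ fs/2 = 20.15 kHz, passes unchanged.
10.6 kHz ≤ fs/2 = 20.15 kHz, passes unchanged.
76.9 kHz mod fs = 36.6 kHz.
36.6 kHz > fs/2 = 20.15 kHz, folds to fs − 36.6 kHz = 3.7 kHz.
Distinct values: {3.7 kHz, 10.6 kHz, 16.4 kHz}.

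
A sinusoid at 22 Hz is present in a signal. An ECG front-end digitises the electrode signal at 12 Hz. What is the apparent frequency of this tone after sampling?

22 Hz mod fs = 10 Hz.
10 Hz > fs/2 = 6 Hz, folds to fs − 10 Hz = 2 Hz.

2 Hz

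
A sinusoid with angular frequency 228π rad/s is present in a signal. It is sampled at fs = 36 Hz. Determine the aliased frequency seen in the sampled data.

6 Hz

ω = 228π rad/s → f = ω/(2π) = 114 Hz.
114 Hz mod fs = 6 Hz.
6 Hz ≤ fs/2 = 18 Hz, appears at 6 Hz.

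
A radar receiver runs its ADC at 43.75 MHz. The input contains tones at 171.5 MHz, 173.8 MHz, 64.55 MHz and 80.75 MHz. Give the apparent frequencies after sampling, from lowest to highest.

1.2 MHz, 3.5 MHz, 6.75 MHz, 20.8 MHz

fs/2 = 21.875 MHz.
171.5 MHz mod fs = 40.25 MHz.
40.25 MHz > fs/2 = 21.875 MHz, folds to fs − 40.25 MHz = 3.5 MHz.
173.8 MHz mod fs = 42.55 MHz.
42.55 MHz > fs/2 = 21.875 MHz, folds to fs − 42.55 MHz = 1.2 MHz.
64.55 MHz mod fs = 20.8 MHz.
20.8 MHz ≤ fs/2 = 21.875 MHz, appears at 20.8 MHz.
80.75 MHz mod fs = 37 MHz.
37 MHz > fs/2 = 21.875 MHz, folds to fs − 37 MHz = 6.75 MHz.
Distinct values: {1.2 MHz, 3.5 MHz, 6.75 MHz, 20.8 MHz}.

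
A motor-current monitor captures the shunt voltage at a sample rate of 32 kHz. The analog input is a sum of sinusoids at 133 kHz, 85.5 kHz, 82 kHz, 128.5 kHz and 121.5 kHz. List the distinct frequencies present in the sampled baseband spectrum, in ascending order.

0.5 kHz, 5 kHz, 6.5 kHz, 10.5 kHz, 14 kHz

fs/2 = 16 kHz.
133 kHz mod fs = 5 kHz.
5 kHz ≤ fs/2 = 16 kHz, appears at 5 kHz.
85.5 kHz mod fs = 21.5 kHz.
21.5 kHz > fs/2 = 16 kHz, folds to fs − 21.5 kHz = 10.5 kHz.
82 kHz mod fs = 18 kHz.
18 kHz > fs/2 = 16 kHz, folds to fs − 18 kHz = 14 kHz.
128.5 kHz mod fs = 0.5 kHz.
0.5 kHz ≤ fs/2 = 16 kHz, appears at 0.5 kHz.
121.5 kHz mod fs = 25.5 kHz.
25.5 kHz > fs/2 = 16 kHz, folds to fs − 25.5 kHz = 6.5 kHz.
Distinct values: {0.5 kHz, 5 kHz, 6.5 kHz, 10.5 kHz, 14 kHz}.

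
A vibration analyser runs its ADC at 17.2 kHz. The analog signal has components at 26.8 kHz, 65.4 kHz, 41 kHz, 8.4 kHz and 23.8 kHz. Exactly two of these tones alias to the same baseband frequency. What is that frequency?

fs/2 = 8.6 kHz.
26.8 kHz mod fs = 9.6 kHz.
9.6 kHz > fs/2 = 8.6 kHz, folds to fs − 9.6 kHz = 7.6 kHz.
65.4 kHz mod fs = 13.8 kHz.
13.8 kHz > fs/2 = 8.6 kHz, folds to fs − 13.8 kHz = 3.4 kHz.
41 kHz mod fs = 6.6 kHz.
6.6 kHz ≤ fs/2 = 8.6 kHz, appears at 6.6 kHz.
8.4 kHz ≤ fs/2 = 8.6 kHz, passes unchanged.
23.8 kHz mod fs = 6.6 kHz.
6.6 kHz ≤ fs/2 = 8.6 kHz, appears at 6.6 kHz.
23.8 kHz and 41 kHz both map to 6.6 kHz.

6.6 kHz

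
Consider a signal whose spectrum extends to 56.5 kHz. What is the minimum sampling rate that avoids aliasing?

113 kHz

Nyquist rate = 2 × 56.5 kHz = 113 kHz.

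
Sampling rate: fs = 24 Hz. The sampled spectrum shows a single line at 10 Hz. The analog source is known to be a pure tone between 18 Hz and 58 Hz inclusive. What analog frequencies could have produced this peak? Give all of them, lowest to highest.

Frequencies that alias to 10 Hz are k·fs ± 10 Hz for integer k ≥ 0.
k=0: 10 Hz.
k=1: 14 Hz, 34 Hz.
k=2: 38 Hz, 58 Hz.
k=3: 62 Hz, 82 Hz.
Within [18 Hz, 58 Hz]: 34 Hz, 38 Hz, 58 Hz.

34 Hz, 38 Hz, 58 Hz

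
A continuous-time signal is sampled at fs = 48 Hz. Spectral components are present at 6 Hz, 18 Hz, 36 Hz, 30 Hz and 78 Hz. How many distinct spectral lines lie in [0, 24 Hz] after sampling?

fs/2 = 24 Hz.
6 Hz ≤ fs/2 = 24 Hz, passes unchanged.
18 Hz ≤ fs/2 = 24 Hz, passes unchanged.
36 Hz > fs/2 = 24 Hz, folds to fs − 36 Hz = 12 Hz.
30 Hz > fs/2 = 24 Hz, folds to fs − 30 Hz = 18 Hz.
78 Hz mod fs = 30 Hz.
30 Hz > fs/2 = 24 Hz, folds to fs − 30 Hz = 18 Hz.
Distinct values: {6 Hz, 12 Hz, 18 Hz} → 3.

3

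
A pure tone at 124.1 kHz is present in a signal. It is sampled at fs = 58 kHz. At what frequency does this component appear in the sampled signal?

8.1 kHz

124.1 kHz mod fs = 8.1 kHz.
8.1 kHz ≤ fs/2 = 29 kHz, appears at 8.1 kHz.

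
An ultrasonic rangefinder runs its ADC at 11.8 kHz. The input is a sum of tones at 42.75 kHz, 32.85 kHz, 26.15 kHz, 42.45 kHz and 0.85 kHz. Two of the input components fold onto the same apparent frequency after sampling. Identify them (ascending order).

fs/2 = 5.9 kHz.
42.75 kHz mod fs = 7.35 kHz.
7.35 kHz > fs/2 = 5.9 kHz, folds to fs − 7.35 kHz = 4.45 kHz.
32.85 kHz mod fs = 9.25 kHz.
9.25 kHz > fs/2 = 5.9 kHz, folds to fs − 9.25 kHz = 2.55 kHz.
26.15 kHz mod fs = 2.55 kHz.
2.55 kHz ≤ fs/2 = 5.9 kHz, appears at 2.55 kHz.
42.45 kHz mod fs = 7.05 kHz.
7.05 kHz > fs/2 = 5.9 kHz, folds to fs − 7.05 kHz = 4.75 kHz.
0.85 kHz ≤ fs/2 = 5.9 kHz, passes unchanged.
26.15 kHz and 32.85 kHz both map to 2.55 kHz.

26.15 kHz, 32.85 kHz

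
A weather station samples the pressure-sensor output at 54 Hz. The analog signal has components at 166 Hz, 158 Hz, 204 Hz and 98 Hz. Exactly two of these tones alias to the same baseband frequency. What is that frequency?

fs/2 = 27 Hz.
166 Hz mod fs = 4 Hz.
4 Hz ≤ fs/2 = 27 Hz, appears at 4 Hz.
158 Hz mod fs = 50 Hz.
50 Hz > fs/2 = 27 Hz, folds to fs − 50 Hz = 4 Hz.
204 Hz mod fs = 42 Hz.
42 Hz > fs/2 = 27 Hz, folds to fs − 42 Hz = 12 Hz.
98 Hz mod fs = 44 Hz.
44 Hz > fs/2 = 27 Hz, folds to fs − 44 Hz = 10 Hz.
158 Hz and 166 Hz both map to 4 Hz.

4 Hz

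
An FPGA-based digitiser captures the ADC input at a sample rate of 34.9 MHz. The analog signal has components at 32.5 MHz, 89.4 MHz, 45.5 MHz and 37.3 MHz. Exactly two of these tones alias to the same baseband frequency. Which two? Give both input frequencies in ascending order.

fs/2 = 17.45 MHz.
32.5 MHz > fs/2 = 17.45 MHz, folds to fs − 32.5 MHz = 2.4 MHz.
89.4 MHz mod fs = 19.6 MHz.
19.6 MHz > fs/2 = 17.45 MHz, folds to fs − 19.6 MHz = 15.3 MHz.
45.5 MHz mod fs = 10.6 MHz.
10.6 MHz ≤ fs/2 = 17.45 MHz, appears at 10.6 MHz.
37.3 MHz mod fs = 2.4 MHz.
2.4 MHz ≤ fs/2 = 17.45 MHz, appears at 2.4 MHz.
32.5 MHz and 37.3 MHz both map to 2.4 MHz.

32.5 MHz, 37.3 MHz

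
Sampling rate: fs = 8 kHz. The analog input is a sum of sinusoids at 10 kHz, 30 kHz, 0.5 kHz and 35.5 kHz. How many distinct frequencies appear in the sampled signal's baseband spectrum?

3

fs/2 = 4 kHz.
10 kHz mod fs = 2 kHz.
2 kHz ≤ fs/2 = 4 kHz, appears at 2 kHz.
30 kHz mod fs = 6 kHz.
6 kHz > fs/2 = 4 kHz, folds to fs − 6 kHz = 2 kHz.
0.5 kHz ≤ fs/2 = 4 kHz, passes unchanged.
35.5 kHz mod fs = 3.5 kHz.
3.5 kHz ≤ fs/2 = 4 kHz, appears at 3.5 kHz.
Distinct values: {0.5 kHz, 2 kHz, 3.5 kHz} → 3.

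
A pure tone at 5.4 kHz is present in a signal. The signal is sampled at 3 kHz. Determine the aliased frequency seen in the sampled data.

5.4 kHz mod fs = 2.4 kHz.
2.4 kHz > fs/2 = 1.5 kHz, folds to fs − 2.4 kHz = 0.6 kHz.

0.6 kHz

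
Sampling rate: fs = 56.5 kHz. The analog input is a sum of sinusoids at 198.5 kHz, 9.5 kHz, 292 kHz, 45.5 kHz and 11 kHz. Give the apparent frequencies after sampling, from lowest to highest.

fs/2 = 28.25 kHz.
198.5 kHz mod fs = 29 kHz.
29 kHz > fs/2 = 28.25 kHz, folds to fs − 29 kHz = 27.5 kHz.
9.5 kHz ≤ fs/2 = 28.25 kHz, passes unchanged.
292 kHz mod fs = 9.5 kHz.
9.5 kHz ≤ fs/2 = 28.25 kHz, appears at 9.5 kHz.
45.5 kHz > fs/2 = 28.25 kHz, folds to fs − 45.5 kHz = 11 kHz.
11 kHz ≤ fs/2 = 28.25 kHz, passes unchanged.
Distinct values: {9.5 kHz, 11 kHz, 27.5 kHz}.

9.5 kHz, 11 kHz, 27.5 kHz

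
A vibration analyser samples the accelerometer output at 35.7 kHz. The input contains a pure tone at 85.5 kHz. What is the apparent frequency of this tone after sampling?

14.1 kHz

85.5 kHz mod fs = 14.1 kHz.
14.1 kHz ≤ fs/2 = 17.85 kHz, appears at 14.1 kHz.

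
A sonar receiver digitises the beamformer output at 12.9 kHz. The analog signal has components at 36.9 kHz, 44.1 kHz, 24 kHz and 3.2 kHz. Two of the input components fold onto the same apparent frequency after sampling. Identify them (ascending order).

24 kHz, 36.9 kHz

fs/2 = 6.45 kHz.
36.9 kHz mod fs = 11.1 kHz.
11.1 kHz > fs/2 = 6.45 kHz, folds to fs − 11.1 kHz = 1.8 kHz.
44.1 kHz mod fs = 5.4 kHz.
5.4 kHz ≤ fs/2 = 6.45 kHz, appears at 5.4 kHz.
24 kHz mod fs = 11.1 kHz.
11.1 kHz > fs/2 = 6.45 kHz, folds to fs − 11.1 kHz = 1.8 kHz.
3.2 kHz ≤ fs/2 = 6.45 kHz, passes unchanged.
24 kHz and 36.9 kHz both map to 1.8 kHz.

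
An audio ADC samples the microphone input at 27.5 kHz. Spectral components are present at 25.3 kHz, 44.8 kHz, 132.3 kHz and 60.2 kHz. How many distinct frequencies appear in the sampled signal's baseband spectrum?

3

fs/2 = 13.75 kHz.
25.3 kHz > fs/2 = 13.75 kHz, folds to fs − 25.3 kHz = 2.2 kHz.
44.8 kHz mod fs = 17.3 kHz.
17.3 kHz > fs/2 = 13.75 kHz, folds to fs − 17.3 kHz = 10.2 kHz.
132.3 kHz mod fs = 22.3 kHz.
22.3 kHz > fs/2 = 13.75 kHz, folds to fs − 22.3 kHz = 5.2 kHz.
60.2 kHz mod fs = 5.2 kHz.
5.2 kHz ≤ fs/2 = 13.75 kHz, appears at 5.2 kHz.
Distinct values: {2.2 kHz, 5.2 kHz, 10.2 kHz} → 3.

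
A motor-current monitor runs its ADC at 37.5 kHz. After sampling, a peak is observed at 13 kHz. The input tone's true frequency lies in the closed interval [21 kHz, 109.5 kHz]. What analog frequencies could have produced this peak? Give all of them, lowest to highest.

24.5 kHz, 50.5 kHz, 62 kHz, 88 kHz, 99.5 kHz

Frequencies that alias to 13 kHz are k·fs ± 13 kHz for integer k ≥ 0.
k=0: 13 kHz.
k=1: 24.5 kHz, 50.5 kHz.
k=2: 62 kHz, 88 kHz.
k=3: 99.5 kHz, 125.5 kHz.
k=4: 137 kHz, 163 kHz.
Within [21 kHz, 109.5 kHz]: 24.5 kHz, 50.5 kHz, 62 kHz, 88 kHz, 99.5 kHz.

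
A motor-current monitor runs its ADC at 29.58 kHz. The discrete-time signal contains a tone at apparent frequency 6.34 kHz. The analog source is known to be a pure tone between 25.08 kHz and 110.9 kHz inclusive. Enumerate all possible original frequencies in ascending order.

Frequencies that alias to 6.34 kHz are k·fs ± 6.34 kHz for integer k ≥ 0.
k=0: 6.34 kHz.
k=1: 23.24 kHz, 35.92 kHz.
k=2: 52.82 kHz, 65.5 kHz.
k=3: 82.4 kHz, 95.08 kHz.
k=4: 111.98 kHz, 124.66 kHz.
Within [25.08 kHz, 110.9 kHz]: 35.92 kHz, 52.82 kHz, 65.5 kHz, 82.4 kHz, 95.08 kHz.

35.92 kHz, 52.82 kHz, 65.5 kHz, 82.4 kHz, 95.08 kHz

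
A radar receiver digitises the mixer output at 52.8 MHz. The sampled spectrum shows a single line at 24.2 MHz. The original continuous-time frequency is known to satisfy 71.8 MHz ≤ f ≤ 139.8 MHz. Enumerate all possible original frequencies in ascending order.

Frequencies that alias to 24.2 MHz are k·fs ± 24.2 MHz for integer k ≥ 0.
k=0: 24.2 MHz.
k=1: 28.6 MHz, 77 MHz.
k=2: 81.4 MHz, 129.8 MHz.
k=3: 134.2 MHz, 182.6 MHz.
k=4: 187 MHz, 235.4 MHz.
Within [71.8 MHz, 139.8 MHz]: 77 MHz, 81.4 MHz, 129.8 MHz, 134.2 MHz.

77 MHz, 81.4 MHz, 129.8 MHz, 134.2 MHz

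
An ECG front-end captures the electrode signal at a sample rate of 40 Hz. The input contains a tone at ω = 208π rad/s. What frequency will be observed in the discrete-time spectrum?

ω = 208π rad/s → f = ω/(2π) = 104 Hz.
104 Hz mod fs = 24 Hz.
24 Hz > fs/2 = 20 Hz, folds to fs − 24 Hz = 16 Hz.

16 Hz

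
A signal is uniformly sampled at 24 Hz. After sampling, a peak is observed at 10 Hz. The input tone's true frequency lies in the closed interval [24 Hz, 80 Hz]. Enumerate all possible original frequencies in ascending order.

Frequencies that alias to 10 Hz are k·fs ± 10 Hz for integer k ≥ 0.
k=0: 10 Hz.
k=1: 14 Hz, 34 Hz.
k=2: 38 Hz, 58 Hz.
k=3: 62 Hz, 82 Hz.
k=4: 86 Hz, 106 Hz.
Within [24 Hz, 80 Hz]: 34 Hz, 38 Hz, 58 Hz, 62 Hz.

34 Hz, 38 Hz, 58 Hz, 62 Hz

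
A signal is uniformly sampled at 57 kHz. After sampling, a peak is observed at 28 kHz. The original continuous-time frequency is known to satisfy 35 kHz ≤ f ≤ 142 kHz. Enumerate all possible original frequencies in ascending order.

85 kHz, 86 kHz, 142 kHz

Frequencies that alias to 28 kHz are k·fs ± 28 kHz for integer k ≥ 0.
k=0: 28 kHz.
k=1: 29 kHz, 85 kHz.
k=2: 86 kHz, 142 kHz.
k=3: 143 kHz, 199 kHz.
Within [35 kHz, 142 kHz]: 85 kHz, 86 kHz, 142 kHz.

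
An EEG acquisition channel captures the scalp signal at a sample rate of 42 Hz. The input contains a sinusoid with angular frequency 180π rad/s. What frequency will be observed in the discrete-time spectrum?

6 Hz

ω = 180π rad/s → f = ω/(2π) = 90 Hz.
90 Hz mod fs = 6 Hz.
6 Hz ≤ fs/2 = 21 Hz, appears at 6 Hz.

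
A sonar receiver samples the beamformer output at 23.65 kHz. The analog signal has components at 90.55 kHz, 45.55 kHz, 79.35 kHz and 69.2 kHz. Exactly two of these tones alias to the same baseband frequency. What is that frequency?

fs/2 = 11.825 kHz.
90.55 kHz mod fs = 19.6 kHz.
19.6 kHz > fs/2 = 11.825 kHz, folds to fs − 19.6 kHz = 4.05 kHz.
45.55 kHz mod fs = 21.9 kHz.
21.9 kHz > fs/2 = 11.825 kHz, folds to fs − 21.9 kHz = 1.75 kHz.
79.35 kHz mod fs = 8.4 kHz.
8.4 kHz ≤ fs/2 = 11.825 kHz, appears at 8.4 kHz.
69.2 kHz mod fs = 21.9 kHz.
21.9 kHz > fs/2 = 11.825 kHz, folds to fs − 21.9 kHz = 1.75 kHz.
45.55 kHz and 69.2 kHz both map to 1.75 kHz.

1.75 kHz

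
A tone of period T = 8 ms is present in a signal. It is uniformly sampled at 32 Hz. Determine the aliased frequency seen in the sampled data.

T = 8 ms → f = 1/T = 125 Hz.
125 Hz mod fs = 29 Hz.
29 Hz > fs/2 = 16 Hz, folds to fs − 29 Hz = 3 Hz.

3 Hz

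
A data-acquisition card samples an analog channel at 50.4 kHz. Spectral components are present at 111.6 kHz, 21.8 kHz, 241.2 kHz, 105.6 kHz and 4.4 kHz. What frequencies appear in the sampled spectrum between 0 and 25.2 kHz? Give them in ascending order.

fs/2 = 25.2 kHz.
111.6 kHz mod fs = 10.8 kHz.
10.8 kHz ≤ fs/2 = 25.2 kHz, appears at 10.8 kHz.
21.8 kHz ≤ fs/2 = 25.2 kHz, passes unchanged.
241.2 kHz mod fs = 39.6 kHz.
39.6 kHz > fs/2 = 25.2 kHz, folds to fs − 39.6 kHz = 10.8 kHz.
105.6 kHz mod fs = 4.8 kHz.
4.8 kHz ≤ fs/2 = 25.2 kHz, appears at 4.8 kHz.
4.4 kHz ≤ fs/2 = 25.2 kHz, passes unchanged.
Distinct values: {4.4 kHz, 4.8 kHz, 10.8 kHz, 21.8 kHz}.

4.4 kHz, 4.8 kHz, 10.8 kHz, 21.8 kHz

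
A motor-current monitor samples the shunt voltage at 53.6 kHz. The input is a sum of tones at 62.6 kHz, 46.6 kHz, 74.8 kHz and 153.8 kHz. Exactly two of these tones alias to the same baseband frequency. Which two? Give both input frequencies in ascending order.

46.6 kHz, 153.8 kHz

fs/2 = 26.8 kHz.
62.6 kHz mod fs = 9 kHz.
9 kHz ≤ fs/2 = 26.8 kHz, appears at 9 kHz.
46.6 kHz > fs/2 = 26.8 kHz, folds to fs − 46.6 kHz = 7 kHz.
74.8 kHz mod fs = 21.2 kHz.
21.2 kHz ≤ fs/2 = 26.8 kHz, appears at 21.2 kHz.
153.8 kHz mod fs = 46.6 kHz.
46.6 kHz > fs/2 = 26.8 kHz, folds to fs − 46.6 kHz = 7 kHz.
46.6 kHz and 153.8 kHz both map to 7 kHz.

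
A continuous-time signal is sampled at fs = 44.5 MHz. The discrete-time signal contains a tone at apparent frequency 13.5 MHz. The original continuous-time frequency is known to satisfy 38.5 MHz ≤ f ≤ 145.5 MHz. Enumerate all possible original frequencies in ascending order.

58 MHz, 75.5 MHz, 102.5 MHz, 120 MHz

Frequencies that alias to 13.5 MHz are k·fs ± 13.5 MHz for integer k ≥ 0.
k=0: 13.5 MHz.
k=1: 31 MHz, 58 MHz.
k=2: 75.5 MHz, 102.5 MHz.
k=3: 120 MHz, 147 MHz.
k=4: 164.5 MHz, 191.5 MHz.
Within [38.5 MHz, 145.5 MHz]: 58 MHz, 75.5 MHz, 102.5 MHz, 120 MHz.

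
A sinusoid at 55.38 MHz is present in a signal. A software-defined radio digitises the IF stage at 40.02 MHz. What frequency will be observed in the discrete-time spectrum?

55.38 MHz mod fs = 15.36 MHz.
15.36 MHz ≤ fs/2 = 20.01 MHz, appears at 15.36 MHz.

15.36 MHz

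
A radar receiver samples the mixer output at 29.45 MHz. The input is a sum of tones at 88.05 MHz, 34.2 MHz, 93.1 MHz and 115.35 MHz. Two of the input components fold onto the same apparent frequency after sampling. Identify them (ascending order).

fs/2 = 14.725 MHz.
88.05 MHz mod fs = 29.15 MHz.
29.15 MHz > fs/2 = 14.725 MHz, folds to fs − 29.15 MHz = 0.3 MHz.
34.2 MHz mod fs = 4.75 MHz.
4.75 MHz ≤ fs/2 = 14.725 MHz, appears at 4.75 MHz.
93.1 MHz mod fs = 4.75 MHz.
4.75 MHz ≤ fs/2 = 14.725 MHz, appears at 4.75 MHz.
115.35 MHz mod fs = 27 MHz.
27 MHz > fs/2 = 14.725 MHz, folds to fs − 27 MHz = 2.45 MHz.
34.2 MHz and 93.1 MHz both map to 4.75 MHz.

34.2 MHz, 93.1 MHz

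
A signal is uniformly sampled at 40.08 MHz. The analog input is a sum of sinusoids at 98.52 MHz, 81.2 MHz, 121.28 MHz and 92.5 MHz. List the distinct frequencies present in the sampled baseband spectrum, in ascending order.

1.04 MHz, 12.34 MHz, 18.36 MHz

fs/2 = 20.04 MHz.
98.52 MHz mod fs = 18.36 MHz.
18.36 MHz ≤ fs/2 = 20.04 MHz, appears at 18.36 MHz.
81.2 MHz mod fs = 1.04 MHz.
1.04 MHz ≤ fs/2 = 20.04 MHz, appears at 1.04 MHz.
121.28 MHz mod fs = 1.04 MHz.
1.04 MHz ≤ fs/2 = 20.04 MHz, appears at 1.04 MHz.
92.5 MHz mod fs = 12.34 MHz.
12.34 MHz ≤ fs/2 = 20.04 MHz, appears at 12.34 MHz.
Distinct values: {1.04 MHz, 12.34 MHz, 18.36 MHz}.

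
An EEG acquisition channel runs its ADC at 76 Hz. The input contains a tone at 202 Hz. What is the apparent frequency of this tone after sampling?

202 Hz mod fs = 50 Hz.
50 Hz > fs/2 = 38 Hz, folds to fs − 50 Hz = 26 Hz.

26 Hz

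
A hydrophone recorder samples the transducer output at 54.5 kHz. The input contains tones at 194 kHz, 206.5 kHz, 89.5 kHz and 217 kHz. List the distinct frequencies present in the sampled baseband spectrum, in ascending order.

fs/2 = 27.25 kHz.
194 kHz mod fs = 30.5 kHz.
30.5 kHz > fs/2 = 27.25 kHz, folds to fs − 30.5 kHz = 24 kHz.
206.5 kHz mod fs = 43 kHz.
43 kHz > fs/2 = 27.25 kHz, folds to fs − 43 kHz = 11.5 kHz.
89.5 kHz mod fs = 35 kHz.
35 kHz > fs/2 = 27.25 kHz, folds to fs − 35 kHz = 19.5 kHz.
217 kHz mod fs = 53.5 kHz.
53.5 kHz > fs/2 = 27.25 kHz, folds to fs − 53.5 kHz = 1 kHz.
Distinct values: {1 kHz, 11.5 kHz, 19.5 kHz, 24 kHz}.

1 kHz, 11.5 kHz, 19.5 kHz, 24 kHz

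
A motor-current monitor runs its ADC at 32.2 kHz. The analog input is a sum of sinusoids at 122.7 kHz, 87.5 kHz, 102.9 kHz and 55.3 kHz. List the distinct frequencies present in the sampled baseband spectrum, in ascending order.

6.1 kHz, 6.3 kHz, 9.1 kHz

fs/2 = 16.1 kHz.
122.7 kHz mod fs = 26.1 kHz.
26.1 kHz > fs/2 = 16.1 kHz, folds to fs − 26.1 kHz = 6.1 kHz.
87.5 kHz mod fs = 23.1 kHz.
23.1 kHz > fs/2 = 16.1 kHz, folds to fs − 23.1 kHz = 9.1 kHz.
102.9 kHz mod fs = 6.3 kHz.
6.3 kHz ≤ fs/2 = 16.1 kHz, appears at 6.3 kHz.
55.3 kHz mod fs = 23.1 kHz.
23.1 kHz > fs/2 = 16.1 kHz, folds to fs − 23.1 kHz = 9.1 kHz.
Distinct values: {6.1 kHz, 6.3 kHz, 9.1 kHz}.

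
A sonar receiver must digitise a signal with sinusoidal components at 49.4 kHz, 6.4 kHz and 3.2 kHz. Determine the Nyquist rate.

Highest-frequency component: 49.4 kHz.
Nyquist rate = 2 × 49.4 kHz = 98.8 kHz.

98.8 kHz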